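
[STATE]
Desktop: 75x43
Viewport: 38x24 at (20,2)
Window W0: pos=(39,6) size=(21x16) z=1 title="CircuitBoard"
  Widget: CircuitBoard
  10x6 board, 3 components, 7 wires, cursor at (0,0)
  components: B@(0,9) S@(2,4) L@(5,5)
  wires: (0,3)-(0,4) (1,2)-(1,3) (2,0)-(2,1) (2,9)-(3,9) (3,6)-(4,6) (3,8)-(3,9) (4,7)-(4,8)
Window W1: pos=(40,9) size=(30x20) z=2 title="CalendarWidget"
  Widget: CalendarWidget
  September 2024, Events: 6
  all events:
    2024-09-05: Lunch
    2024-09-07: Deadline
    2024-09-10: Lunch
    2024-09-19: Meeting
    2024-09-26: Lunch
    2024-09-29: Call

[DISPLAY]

                                      
                                      
                                      
                                      
                   ┏━━━━━━━━━━━━━━━━━━
                   ┃ CircuitBoard     
                   ┠──────────────────
                   ┃┏━━━━━━━━━━━━━━━━━
                   ┃┃ CalendarWidget  
                   ┃┠─────────────────
                   ┃┃       September 
                   ┃┃Mo Tu We Th Fr Sa
                   ┃┃                 
                   ┃┃ 2  3  4  5*  6  
                   ┃┃ 9 10* 11 12 13 1
                   ┃┃16 17 18 19* 20 2
                   ┃┃23 24 25 26* 27 2
                   ┃┃30               
                   ┃┃                 
                   ┗┃                 
                    ┃                 
                    ┃                 
                    ┃                 
                    ┃                 


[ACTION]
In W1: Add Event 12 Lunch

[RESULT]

                                      
                                      
                                      
                                      
                   ┏━━━━━━━━━━━━━━━━━━
                   ┃ CircuitBoard     
                   ┠──────────────────
                   ┃┏━━━━━━━━━━━━━━━━━
                   ┃┃ CalendarWidget  
                   ┃┠─────────────────
                   ┃┃       September 
                   ┃┃Mo Tu We Th Fr Sa
                   ┃┃                 
                   ┃┃ 2  3  4  5*  6  
                   ┃┃ 9 10* 11 12* 13 
                   ┃┃16 17 18 19* 20 2
                   ┃┃23 24 25 26* 27 2
                   ┃┃30               
                   ┃┃                 
                   ┗┃                 
                    ┃                 
                    ┃                 
                    ┃                 
                    ┃                 


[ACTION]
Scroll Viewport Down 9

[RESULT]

                   ┃┠─────────────────
                   ┃┃       September 
                   ┃┃Mo Tu We Th Fr Sa
                   ┃┃                 
                   ┃┃ 2  3  4  5*  6  
                   ┃┃ 9 10* 11 12* 13 
                   ┃┃16 17 18 19* 20 2
                   ┃┃23 24 25 26* 27 2
                   ┃┃30               
                   ┃┃                 
                   ┗┃                 
                    ┃                 
                    ┃                 
                    ┃                 
                    ┃                 
                    ┃                 
                    ┃                 
                    ┗━━━━━━━━━━━━━━━━━
                                      
                                      
                                      
                                      
                                      
                                      


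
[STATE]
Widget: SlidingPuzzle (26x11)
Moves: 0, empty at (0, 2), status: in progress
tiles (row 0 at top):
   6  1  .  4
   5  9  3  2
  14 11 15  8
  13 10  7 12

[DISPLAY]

┌────┬────┬────┬────┐     
│  6 │  1 │    │  4 │     
├────┼────┼────┼────┤     
│  5 │  9 │  3 │  2 │     
├────┼────┼────┼────┤     
│ 14 │ 11 │ 15 │  8 │     
├────┼────┼────┼────┤     
│ 13 │ 10 │  7 │ 12 │     
└────┴────┴────┴────┘     
Moves: 0                  
                          


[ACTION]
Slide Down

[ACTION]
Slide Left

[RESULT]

┌────┬────┬────┬────┐     
│  6 │  1 │  4 │    │     
├────┼────┼────┼────┤     
│  5 │  9 │  3 │  2 │     
├────┼────┼────┼────┤     
│ 14 │ 11 │ 15 │  8 │     
├────┼────┼────┼────┤     
│ 13 │ 10 │  7 │ 12 │     
└────┴────┴────┴────┘     
Moves: 1                  
                          


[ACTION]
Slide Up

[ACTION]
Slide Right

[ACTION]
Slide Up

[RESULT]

┌────┬────┬────┬────┐     
│  6 │  1 │  4 │  2 │     
├────┼────┼────┼────┤     
│  5 │  9 │ 15 │  3 │     
├────┼────┼────┼────┤     
│ 14 │ 11 │    │  8 │     
├────┼────┼────┼────┤     
│ 13 │ 10 │  7 │ 12 │     
└────┴────┴────┴────┘     
Moves: 4                  
                          


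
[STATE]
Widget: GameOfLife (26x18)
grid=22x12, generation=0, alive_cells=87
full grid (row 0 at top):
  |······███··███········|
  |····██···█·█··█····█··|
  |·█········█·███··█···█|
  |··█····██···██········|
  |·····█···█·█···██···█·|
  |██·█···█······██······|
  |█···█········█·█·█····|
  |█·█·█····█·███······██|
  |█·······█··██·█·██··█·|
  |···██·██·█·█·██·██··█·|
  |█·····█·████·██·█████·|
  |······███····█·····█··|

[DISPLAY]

Gen: 0                    
······███··███········    
····██···█·█··█····█··    
·█········█·███··█···█    
··█····██···██········    
·····█···█·█···██···█·    
██·█···█······██······    
█···█········█·█·█····    
█·█·█····█·███······██    
█·······█··██·█·██··█·    
···██·██·█·█·██·██··█·    
█·····█·████·██·█████·    
······███····█·····█··    
                          
                          
                          
                          
                          


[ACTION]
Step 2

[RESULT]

Gen: 2                    
·····█····████········    
·····█······█·█·······    
······█·······█·······    
··········██·█··█·····    
███····███····███·····    
█····█······██········    
█·█·█·········███·····    
█·██·█··███······█████    
····██·████····█████··    
····█████······███···█    
·····███···███········    
···········███·····██·    
                          
                          
                          
                          
                          


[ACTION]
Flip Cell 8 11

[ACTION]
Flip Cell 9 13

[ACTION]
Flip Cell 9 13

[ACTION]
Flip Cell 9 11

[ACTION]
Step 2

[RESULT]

Gen: 4                    
···········███········    
··············██······    
······███████·██······    
██·····█·····█··█·····    
█··········██████·····    
█·███···█···██····██··    
··█·██·██···██·██████·    
·█·████···█·██···██·██    
······█········█······    
·············█··█·····    
············██········    
············███·······    
                          
                          
                          
                          
                          


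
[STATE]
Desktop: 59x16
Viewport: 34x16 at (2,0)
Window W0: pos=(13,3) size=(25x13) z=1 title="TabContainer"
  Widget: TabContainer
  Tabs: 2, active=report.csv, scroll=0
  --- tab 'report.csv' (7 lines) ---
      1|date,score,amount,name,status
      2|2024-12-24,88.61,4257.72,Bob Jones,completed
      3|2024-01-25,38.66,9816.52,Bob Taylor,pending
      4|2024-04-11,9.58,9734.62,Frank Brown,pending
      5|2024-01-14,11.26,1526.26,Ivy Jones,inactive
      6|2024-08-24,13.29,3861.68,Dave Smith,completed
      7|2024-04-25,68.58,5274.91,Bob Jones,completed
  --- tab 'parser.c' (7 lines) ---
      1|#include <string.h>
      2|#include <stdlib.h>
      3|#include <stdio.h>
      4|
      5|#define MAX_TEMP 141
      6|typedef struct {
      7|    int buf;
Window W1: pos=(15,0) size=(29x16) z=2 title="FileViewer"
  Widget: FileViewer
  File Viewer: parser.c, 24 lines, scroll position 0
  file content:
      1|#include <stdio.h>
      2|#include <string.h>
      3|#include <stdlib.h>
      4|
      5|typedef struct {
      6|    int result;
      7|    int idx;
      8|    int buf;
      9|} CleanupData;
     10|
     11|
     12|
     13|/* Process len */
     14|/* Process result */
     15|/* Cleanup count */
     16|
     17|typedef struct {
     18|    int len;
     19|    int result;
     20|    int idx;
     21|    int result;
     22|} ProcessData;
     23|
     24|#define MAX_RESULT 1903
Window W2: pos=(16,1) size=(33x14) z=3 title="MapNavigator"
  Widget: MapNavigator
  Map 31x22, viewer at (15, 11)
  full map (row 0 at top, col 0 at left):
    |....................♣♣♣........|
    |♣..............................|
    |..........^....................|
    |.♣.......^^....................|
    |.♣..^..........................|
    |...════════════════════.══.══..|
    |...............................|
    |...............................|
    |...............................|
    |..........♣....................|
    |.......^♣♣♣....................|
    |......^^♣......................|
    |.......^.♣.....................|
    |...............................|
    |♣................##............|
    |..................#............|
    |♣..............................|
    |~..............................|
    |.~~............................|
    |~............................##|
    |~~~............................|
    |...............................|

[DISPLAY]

             ┏━━━━━━━━━━━━━━━━━━━━
             ┃┏━━━━━━━━━━━━━━━━━━━
             ┠┃ MapNavigator      
           ┏━┃┠───────────────────
           ┃ ┃┃...................
           ┠─┃┃...................
           ┃[┃┃...................
           ┃─┃┃..........♣........
           ┃d┃┃.......^♣♣♣........
           ┃2┃┃......^^♣......@...
           ┃2┃┃.......^.♣.........
           ┃2┃┃...................
           ┃2┃┃♣................##
           ┃2┃┃..................#
           ┃2┃┗━━━━━━━━━━━━━━━━━━━
           ┗━┗━━━━━━━━━━━━━━━━━━━━


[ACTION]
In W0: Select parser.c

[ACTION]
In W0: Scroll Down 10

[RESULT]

             ┏━━━━━━━━━━━━━━━━━━━━
             ┃┏━━━━━━━━━━━━━━━━━━━
             ┠┃ MapNavigator      
           ┏━┃┠───────────────────
           ┃ ┃┃...................
           ┠─┃┃...................
           ┃ ┃┃...................
           ┃─┃┃..........♣........
           ┃ ┃┃.......^♣♣♣........
           ┃ ┃┃......^^♣......@...
           ┃ ┃┃.......^.♣.........
           ┃ ┃┃...................
           ┃ ┃┃♣................##
           ┃ ┃┃..................#
           ┃ ┃┗━━━━━━━━━━━━━━━━━━━
           ┗━┗━━━━━━━━━━━━━━━━━━━━


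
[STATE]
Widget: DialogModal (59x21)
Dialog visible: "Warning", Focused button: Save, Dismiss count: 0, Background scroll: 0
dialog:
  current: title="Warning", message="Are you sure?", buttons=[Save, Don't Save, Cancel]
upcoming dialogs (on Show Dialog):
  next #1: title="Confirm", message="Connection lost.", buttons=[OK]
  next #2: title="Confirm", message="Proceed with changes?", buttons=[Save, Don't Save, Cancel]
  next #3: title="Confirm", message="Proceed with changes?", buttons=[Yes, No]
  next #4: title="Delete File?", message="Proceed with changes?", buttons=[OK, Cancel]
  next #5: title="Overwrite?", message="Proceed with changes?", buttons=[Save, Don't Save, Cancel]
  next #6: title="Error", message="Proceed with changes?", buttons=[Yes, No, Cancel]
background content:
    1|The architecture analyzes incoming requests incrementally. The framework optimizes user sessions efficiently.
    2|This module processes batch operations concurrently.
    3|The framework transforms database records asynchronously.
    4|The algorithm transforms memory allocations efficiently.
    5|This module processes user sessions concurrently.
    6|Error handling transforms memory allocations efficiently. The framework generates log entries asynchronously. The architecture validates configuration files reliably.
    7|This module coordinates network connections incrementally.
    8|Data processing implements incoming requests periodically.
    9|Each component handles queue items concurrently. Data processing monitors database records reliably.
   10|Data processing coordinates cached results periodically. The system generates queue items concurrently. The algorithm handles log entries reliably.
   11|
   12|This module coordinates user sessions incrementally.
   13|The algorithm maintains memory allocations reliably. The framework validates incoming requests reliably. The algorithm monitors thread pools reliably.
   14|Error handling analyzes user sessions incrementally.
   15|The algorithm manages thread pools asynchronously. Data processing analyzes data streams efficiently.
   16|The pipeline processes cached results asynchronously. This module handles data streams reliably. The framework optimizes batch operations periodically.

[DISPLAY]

The architecture analyzes incoming requests incrementally. 
This module processes batch operations concurrently.       
The framework transforms database records asynchronously.  
The algorithm transforms memory allocations efficiently.   
This module processes user sessions concurrently.          
Error handling transforms memory allocations efficiently. T
This module coordinates network connections incrementally. 
Data processing implements incoming requests periodically. 
Each componen┌──────────────────────────────┐ly. Data proce
Data processi│           Warning            │riodically. Th
             │        Are you sure?         │              
This module c│ [Save]  Don't Save   Cancel  │ntally.       
The algorithm└──────────────────────────────┘liably. The fr
Error handling analyzes user sessions incrementally.       
The algorithm manages thread pools asynchronously. Data pro
The pipeline processes cached results asynchronously. This 
                                                           
                                                           
                                                           
                                                           
                                                           


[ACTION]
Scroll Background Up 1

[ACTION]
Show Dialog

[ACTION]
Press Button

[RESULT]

The architecture analyzes incoming requests incrementally. 
This module processes batch operations concurrently.       
The framework transforms database records asynchronously.  
The algorithm transforms memory allocations efficiently.   
This module processes user sessions concurrently.          
Error handling transforms memory allocations efficiently. T
This module coordinates network connections incrementally. 
Data processing implements incoming requests periodically. 
Each component handles queue items concurrently. Data proce
Data processing coordinates cached results periodically. Th
                                                           
This module coordinates user sessions incrementally.       
The algorithm maintains memory allocations reliably. The fr
Error handling analyzes user sessions incrementally.       
The algorithm manages thread pools asynchronously. Data pro
The pipeline processes cached results asynchronously. This 
                                                           
                                                           
                                                           
                                                           
                                                           


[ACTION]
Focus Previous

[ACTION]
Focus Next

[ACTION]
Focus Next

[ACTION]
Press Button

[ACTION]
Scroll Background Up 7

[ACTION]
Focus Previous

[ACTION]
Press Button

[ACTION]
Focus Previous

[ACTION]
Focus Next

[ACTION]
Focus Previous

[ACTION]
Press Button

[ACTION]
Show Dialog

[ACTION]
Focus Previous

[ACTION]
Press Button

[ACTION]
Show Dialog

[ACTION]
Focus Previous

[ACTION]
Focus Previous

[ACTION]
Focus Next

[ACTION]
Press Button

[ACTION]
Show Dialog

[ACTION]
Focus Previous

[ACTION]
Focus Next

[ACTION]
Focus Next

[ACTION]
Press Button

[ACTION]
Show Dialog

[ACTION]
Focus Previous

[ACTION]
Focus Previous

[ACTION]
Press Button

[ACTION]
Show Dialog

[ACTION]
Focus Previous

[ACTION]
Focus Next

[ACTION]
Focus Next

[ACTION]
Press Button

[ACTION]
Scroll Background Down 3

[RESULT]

The algorithm transforms memory allocations efficiently.   
This module processes user sessions concurrently.          
Error handling transforms memory allocations efficiently. T
This module coordinates network connections incrementally. 
Data processing implements incoming requests periodically. 
Each component handles queue items concurrently. Data proce
Data processing coordinates cached results periodically. Th
                                                           
This module coordinates user sessions incrementally.       
The algorithm maintains memory allocations reliably. The fr
Error handling analyzes user sessions incrementally.       
The algorithm manages thread pools asynchronously. Data pro
The pipeline processes cached results asynchronously. This 
                                                           
                                                           
                                                           
                                                           
                                                           
                                                           
                                                           
                                                           


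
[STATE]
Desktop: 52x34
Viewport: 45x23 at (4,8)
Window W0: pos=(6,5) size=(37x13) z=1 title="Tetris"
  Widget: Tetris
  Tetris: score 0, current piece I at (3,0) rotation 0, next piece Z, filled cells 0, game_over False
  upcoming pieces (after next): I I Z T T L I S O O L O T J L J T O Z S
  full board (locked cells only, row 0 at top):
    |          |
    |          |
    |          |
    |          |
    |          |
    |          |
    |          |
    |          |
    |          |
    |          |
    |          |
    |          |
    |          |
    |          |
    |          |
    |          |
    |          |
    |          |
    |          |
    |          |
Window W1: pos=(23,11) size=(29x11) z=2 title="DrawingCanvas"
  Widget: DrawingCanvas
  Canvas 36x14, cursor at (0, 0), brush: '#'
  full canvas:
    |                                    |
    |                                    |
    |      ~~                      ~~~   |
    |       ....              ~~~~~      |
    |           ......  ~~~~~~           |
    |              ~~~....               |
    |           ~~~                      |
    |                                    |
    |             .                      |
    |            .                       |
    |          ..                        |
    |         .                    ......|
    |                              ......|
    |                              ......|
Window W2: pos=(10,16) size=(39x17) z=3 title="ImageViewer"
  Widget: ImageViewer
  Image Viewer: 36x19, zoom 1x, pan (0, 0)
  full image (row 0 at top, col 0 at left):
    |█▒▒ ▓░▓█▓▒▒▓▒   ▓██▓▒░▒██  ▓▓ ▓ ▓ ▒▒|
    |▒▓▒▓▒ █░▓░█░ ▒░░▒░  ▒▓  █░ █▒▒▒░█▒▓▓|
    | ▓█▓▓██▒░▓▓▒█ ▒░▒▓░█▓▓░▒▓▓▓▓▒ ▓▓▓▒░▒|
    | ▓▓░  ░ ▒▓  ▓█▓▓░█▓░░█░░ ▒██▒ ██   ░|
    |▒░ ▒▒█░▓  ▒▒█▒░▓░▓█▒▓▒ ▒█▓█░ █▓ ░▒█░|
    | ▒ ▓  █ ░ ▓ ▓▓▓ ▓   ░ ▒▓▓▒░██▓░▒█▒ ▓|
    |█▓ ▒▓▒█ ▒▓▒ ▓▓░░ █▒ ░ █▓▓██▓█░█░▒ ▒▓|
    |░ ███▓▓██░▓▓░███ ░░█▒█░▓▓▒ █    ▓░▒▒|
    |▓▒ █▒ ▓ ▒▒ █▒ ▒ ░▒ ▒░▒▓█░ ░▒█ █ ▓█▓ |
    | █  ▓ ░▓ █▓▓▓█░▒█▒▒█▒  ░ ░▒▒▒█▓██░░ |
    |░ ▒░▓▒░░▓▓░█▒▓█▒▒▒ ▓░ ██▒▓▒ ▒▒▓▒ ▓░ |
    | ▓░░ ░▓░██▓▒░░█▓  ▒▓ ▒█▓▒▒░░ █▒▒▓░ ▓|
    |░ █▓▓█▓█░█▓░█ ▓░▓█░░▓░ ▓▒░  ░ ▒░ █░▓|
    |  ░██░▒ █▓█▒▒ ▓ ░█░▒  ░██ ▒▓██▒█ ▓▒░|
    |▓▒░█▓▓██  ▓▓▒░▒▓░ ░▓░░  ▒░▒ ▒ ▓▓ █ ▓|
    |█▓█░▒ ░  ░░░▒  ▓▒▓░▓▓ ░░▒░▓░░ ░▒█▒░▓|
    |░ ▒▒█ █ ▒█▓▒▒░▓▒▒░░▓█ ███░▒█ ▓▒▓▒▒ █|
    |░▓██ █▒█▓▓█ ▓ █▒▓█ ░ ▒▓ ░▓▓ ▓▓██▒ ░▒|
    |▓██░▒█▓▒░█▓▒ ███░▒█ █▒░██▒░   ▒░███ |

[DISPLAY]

  ┃          │Next:                   ┃      
  ┃          │▓▓                      ┃      
  ┃          │ ▓▓                     ┃      
  ┃          │     ┏━━━━━━━━━━━━━━━━━━━━━━━━━
  ┃          │     ┃ DrawingCanvas           
  ┃          │     ┠─────────────────────────
  ┃          │Score┃+                        
  ┃          │0    ┃                         
  ┃   ┏━━━━━━━━━━━━━━━━━━━━━━━━━━━━━━━━━━━━━┓
  ┗━━━┃ ImageViewer                         ┃
      ┠─────────────────────────────────────┨
      ┃█▒▒ ▓░▓█▓▒▒▓▒   ▓██▓▒░▒██  ▓▓ ▓ ▓ ▒▒ ┃
      ┃▒▓▒▓▒ █░▓░█░ ▒░░▒░  ▒▓  █░ █▒▒▒░█▒▓▓ ┃
      ┃ ▓█▓▓██▒░▓▓▒█ ▒░▒▓░█▓▓░▒▓▓▓▓▒ ▓▓▓▒░▒ ┃
      ┃ ▓▓░  ░ ▒▓  ▓█▓▓░█▓░░█░░ ▒██▒ ██   ░ ┃
      ┃▒░ ▒▒█░▓  ▒▒█▒░▓░▓█▒▓▒ ▒█▓█░ █▓ ░▒█░ ┃
      ┃ ▒ ▓  █ ░ ▓ ▓▓▓ ▓   ░ ▒▓▓▒░██▓░▒█▒ ▓ ┃
      ┃█▓ ▒▓▒█ ▒▓▒ ▓▓░░ █▒ ░ █▓▓██▓█░█░▒ ▒▓ ┃
      ┃░ ███▓▓██░▓▓░███ ░░█▒█░▓▓▒ █    ▓░▒▒ ┃
      ┃▓▒ █▒ ▓ ▒▒ █▒ ▒ ░▒ ▒░▒▓█░ ░▒█ █ ▓█▓  ┃
      ┃ █  ▓ ░▓ █▓▓▓█░▒█▒▒█▒  ░ ░▒▒▒█▓██░░  ┃
      ┃░ ▒░▓▒░░▓▓░█▒▓█▒▒▒ ▓░ ██▒▓▒ ▒▒▓▒ ▓░  ┃
      ┃ ▓░░ ░▓░██▓▒░░█▓  ▒▓ ▒█▓▒▒░░ █▒▒▓░ ▓ ┃


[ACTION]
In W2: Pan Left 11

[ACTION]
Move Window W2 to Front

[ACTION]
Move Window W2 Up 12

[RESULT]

  ┃   ┃▒▓▒▓▒ █░▓░█░ ▒░░▒░  ▒▓  █░ █▒▒▒░█▒▓▓ ┃
  ┃   ┃ ▓█▓▓██▒░▓▓▒█ ▒░▒▓░█▓▓░▒▓▓▓▓▒ ▓▓▓▒░▒ ┃
  ┃   ┃ ▓▓░  ░ ▒▓  ▓█▓▓░█▓░░█░░ ▒██▒ ██   ░ ┃
  ┃   ┃▒░ ▒▒█░▓  ▒▒█▒░▓░▓█▒▓▒ ▒█▓█░ █▓ ░▒█░ ┃
  ┃   ┃ ▒ ▓  █ ░ ▓ ▓▓▓ ▓   ░ ▒▓▓▒░██▓░▒█▒ ▓ ┃
  ┃   ┃█▓ ▒▓▒█ ▒▓▒ ▓▓░░ █▒ ░ █▓▓██▓█░█░▒ ▒▓ ┃
  ┃   ┃░ ███▓▓██░▓▓░███ ░░█▒█░▓▓▒ █    ▓░▒▒ ┃
  ┃   ┃▓▒ █▒ ▓ ▒▒ █▒ ▒ ░▒ ▒░▒▓█░ ░▒█ █ ▓█▓  ┃
  ┃   ┃ █  ▓ ░▓ █▓▓▓█░▒█▒▒█▒  ░ ░▒▒▒█▓██░░  ┃
  ┗━━━┃░ ▒░▓▒░░▓▓░█▒▓█▒▒▒ ▓░ ██▒▓▒ ▒▒▓▒ ▓░  ┃
      ┃ ▓░░ ░▓░██▓▒░░█▓  ▒▓ ▒█▓▒▒░░ █▒▒▓░ ▓ ┃
      ┃░ █▓▓█▓█░█▓░█ ▓░▓█░░▓░ ▓▒░  ░ ▒░ █░▓ ┃
      ┗━━━━━━━━━━━━━━━━━━━━━━━━━━━━━━━━━━━━━┛
                   ┗━━━━━━━━━━━━━━━━━━━━━━━━━
                                             
                                             
                                             
                                             
                                             
                                             
                                             
                                             
                                             


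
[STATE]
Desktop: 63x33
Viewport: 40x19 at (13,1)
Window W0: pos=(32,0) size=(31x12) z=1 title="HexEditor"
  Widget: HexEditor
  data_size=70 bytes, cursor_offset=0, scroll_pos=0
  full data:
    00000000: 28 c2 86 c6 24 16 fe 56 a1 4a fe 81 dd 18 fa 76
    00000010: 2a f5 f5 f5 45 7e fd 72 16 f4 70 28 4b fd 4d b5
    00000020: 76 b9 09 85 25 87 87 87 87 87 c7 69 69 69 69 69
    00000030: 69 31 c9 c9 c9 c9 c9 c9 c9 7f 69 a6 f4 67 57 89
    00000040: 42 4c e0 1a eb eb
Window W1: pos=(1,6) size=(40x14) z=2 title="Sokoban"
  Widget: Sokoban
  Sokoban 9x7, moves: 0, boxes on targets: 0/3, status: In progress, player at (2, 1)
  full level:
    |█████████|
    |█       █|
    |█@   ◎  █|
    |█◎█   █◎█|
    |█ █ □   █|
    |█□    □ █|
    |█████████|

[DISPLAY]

                   ┃ HexEditor          
                   ┠────────────────────
                   ┃00000000  28 c2 86 c
                   ┃00000010  2a f5 f5 f
                   ┃00000020  76 b9 09 8
━━━━━━━━━━━━━━━━━━━━━━━━━━━┓  69 31 c9 c
                           ┃  42 4c e0 1
───────────────────────────┨            
                           ┃            
                           ┃            
                           ┃━━━━━━━━━━━━
                           ┃            
                           ┃            
                           ┃            
                           ┃            
/3                         ┃            
                           ┃            
                           ┃            
━━━━━━━━━━━━━━━━━━━━━━━━━━━┛            


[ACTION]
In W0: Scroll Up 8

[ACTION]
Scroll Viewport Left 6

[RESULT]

                         ┃ HexEditor    
                         ┠──────────────
                         ┃00000000  28 c
                         ┃00000010  2a f
                         ┃00000020  76 b
━━━━━━━━━━━━━━━━━━━━━━━━━━━━━━━━━┓  69 3
ban                              ┃  42 4
─────────────────────────────────┨      
████                             ┃      
   █                             ┃      
◎  █                             ┃━━━━━━
 █◎█                             ┃      
   █                             ┃      
 □ █                             ┃      
████                             ┃      
: 0  0/3                         ┃      
                                 ┃      
                                 ┃      
━━━━━━━━━━━━━━━━━━━━━━━━━━━━━━━━━┛      


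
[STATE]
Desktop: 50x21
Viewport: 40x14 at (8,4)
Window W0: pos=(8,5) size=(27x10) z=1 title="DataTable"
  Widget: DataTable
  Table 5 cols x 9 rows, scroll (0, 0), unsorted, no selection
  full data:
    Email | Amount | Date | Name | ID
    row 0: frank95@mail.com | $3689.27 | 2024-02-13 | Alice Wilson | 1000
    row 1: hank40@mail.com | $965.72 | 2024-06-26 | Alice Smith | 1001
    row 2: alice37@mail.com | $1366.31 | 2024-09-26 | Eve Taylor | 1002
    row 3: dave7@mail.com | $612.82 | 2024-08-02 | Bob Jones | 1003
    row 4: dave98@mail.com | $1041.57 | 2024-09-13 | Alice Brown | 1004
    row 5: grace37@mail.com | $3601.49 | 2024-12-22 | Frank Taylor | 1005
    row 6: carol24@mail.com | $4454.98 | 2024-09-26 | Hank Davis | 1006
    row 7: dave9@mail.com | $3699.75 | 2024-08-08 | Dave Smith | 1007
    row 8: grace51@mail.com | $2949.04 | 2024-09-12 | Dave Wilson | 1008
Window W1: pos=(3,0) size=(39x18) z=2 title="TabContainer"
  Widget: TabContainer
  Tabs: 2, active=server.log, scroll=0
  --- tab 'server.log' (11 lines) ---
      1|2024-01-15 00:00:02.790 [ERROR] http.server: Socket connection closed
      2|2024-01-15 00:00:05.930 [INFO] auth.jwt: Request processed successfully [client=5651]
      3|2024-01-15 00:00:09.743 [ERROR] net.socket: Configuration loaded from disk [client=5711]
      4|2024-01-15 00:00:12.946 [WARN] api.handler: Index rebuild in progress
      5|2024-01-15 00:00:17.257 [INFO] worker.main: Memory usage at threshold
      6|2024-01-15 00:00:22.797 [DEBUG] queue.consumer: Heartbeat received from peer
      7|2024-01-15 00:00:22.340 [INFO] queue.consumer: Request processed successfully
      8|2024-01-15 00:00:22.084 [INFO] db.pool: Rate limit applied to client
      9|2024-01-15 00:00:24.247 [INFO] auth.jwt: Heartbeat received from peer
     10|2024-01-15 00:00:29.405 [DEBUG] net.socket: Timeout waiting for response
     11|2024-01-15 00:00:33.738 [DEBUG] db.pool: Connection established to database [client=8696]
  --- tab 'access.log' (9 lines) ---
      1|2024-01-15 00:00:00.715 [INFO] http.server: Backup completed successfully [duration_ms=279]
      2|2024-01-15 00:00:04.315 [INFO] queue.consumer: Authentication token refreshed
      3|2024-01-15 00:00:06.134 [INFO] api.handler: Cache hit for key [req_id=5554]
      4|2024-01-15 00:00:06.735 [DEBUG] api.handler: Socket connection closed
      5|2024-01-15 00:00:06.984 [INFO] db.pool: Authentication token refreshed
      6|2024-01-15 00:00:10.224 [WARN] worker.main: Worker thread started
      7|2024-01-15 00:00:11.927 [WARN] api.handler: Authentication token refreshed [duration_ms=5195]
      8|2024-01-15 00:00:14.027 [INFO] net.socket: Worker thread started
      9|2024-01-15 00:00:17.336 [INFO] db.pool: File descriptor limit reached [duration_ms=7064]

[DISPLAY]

─────────────────────────────────┃      
-01-15 00:00:02.790 [ERROR] http.┃      
-01-15 00:00:05.930 [INFO] auth.j┃      
-01-15 00:00:09.743 [ERROR] net.s┃      
-01-15 00:00:12.946 [WARN] api.ha┃      
-01-15 00:00:17.257 [INFO] worker┃      
-01-15 00:00:22.797 [DEBUG] queue┃      
-01-15 00:00:22.340 [INFO] queue.┃      
-01-15 00:00:22.084 [INFO] db.poo┃      
-01-15 00:00:24.247 [INFO] auth.j┃      
-01-15 00:00:29.405 [DEBUG] net.s┃      
-01-15 00:00:33.738 [DEBUG] db.po┃      
                                 ┃      
━━━━━━━━━━━━━━━━━━━━━━━━━━━━━━━━━┛      


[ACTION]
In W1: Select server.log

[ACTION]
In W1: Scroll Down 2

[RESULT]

─────────────────────────────────┃      
-01-15 00:00:09.743 [ERROR] net.s┃      
-01-15 00:00:12.946 [WARN] api.ha┃      
-01-15 00:00:17.257 [INFO] worker┃      
-01-15 00:00:22.797 [DEBUG] queue┃      
-01-15 00:00:22.340 [INFO] queue.┃      
-01-15 00:00:22.084 [INFO] db.poo┃      
-01-15 00:00:24.247 [INFO] auth.j┃      
-01-15 00:00:29.405 [DEBUG] net.s┃      
-01-15 00:00:33.738 [DEBUG] db.po┃      
                                 ┃      
                                 ┃      
                                 ┃      
━━━━━━━━━━━━━━━━━━━━━━━━━━━━━━━━━┛      


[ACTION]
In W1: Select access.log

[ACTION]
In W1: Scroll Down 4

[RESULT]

─────────────────────────────────┃      
-01-15 00:00:06.984 [INFO] db.poo┃      
-01-15 00:00:10.224 [WARN] worker┃      
-01-15 00:00:11.927 [WARN] api.ha┃      
-01-15 00:00:14.027 [INFO] net.so┃      
-01-15 00:00:17.336 [INFO] db.poo┃      
                                 ┃      
                                 ┃      
                                 ┃      
                                 ┃      
                                 ┃      
                                 ┃      
                                 ┃      
━━━━━━━━━━━━━━━━━━━━━━━━━━━━━━━━━┛      


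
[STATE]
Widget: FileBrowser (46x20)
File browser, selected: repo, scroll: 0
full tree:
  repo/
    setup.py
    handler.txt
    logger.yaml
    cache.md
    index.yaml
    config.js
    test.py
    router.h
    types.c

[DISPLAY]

> [-] repo/                                   
    setup.py                                  
    handler.txt                               
    logger.yaml                               
    cache.md                                  
    index.yaml                                
    config.js                                 
    test.py                                   
    router.h                                  
    types.c                                   
                                              
                                              
                                              
                                              
                                              
                                              
                                              
                                              
                                              
                                              


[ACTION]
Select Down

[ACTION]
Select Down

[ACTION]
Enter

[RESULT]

  [-] repo/                                   
    setup.py                                  
  > handler.txt                               
    logger.yaml                               
    cache.md                                  
    index.yaml                                
    config.js                                 
    test.py                                   
    router.h                                  
    types.c                                   
                                              
                                              
                                              
                                              
                                              
                                              
                                              
                                              
                                              
                                              


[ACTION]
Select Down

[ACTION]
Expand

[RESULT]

  [-] repo/                                   
    setup.py                                  
    handler.txt                               
  > logger.yaml                               
    cache.md                                  
    index.yaml                                
    config.js                                 
    test.py                                   
    router.h                                  
    types.c                                   
                                              
                                              
                                              
                                              
                                              
                                              
                                              
                                              
                                              
                                              


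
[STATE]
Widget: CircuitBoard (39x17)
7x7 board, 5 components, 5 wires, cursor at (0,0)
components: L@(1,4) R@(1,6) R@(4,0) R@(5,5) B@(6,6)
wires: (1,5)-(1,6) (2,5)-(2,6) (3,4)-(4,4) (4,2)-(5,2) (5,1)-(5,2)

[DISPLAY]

   0 1 2 3 4 5 6                       
0  [.]                                 
                                       
1                   L   · ─ R          
                                       
2                       · ─ ·          
                                       
3                   ·                  
                    │                  
4   R       ·       ·                  
            │                          
5       · ─ ·           R              
                                       
6                           B          
Cursor: (0,0)                          
                                       
                                       


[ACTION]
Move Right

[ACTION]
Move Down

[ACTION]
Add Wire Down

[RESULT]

   0 1 2 3 4 5 6                       
0                                      
                                       
1      [.]          L   · ─ R          
        │                              
2       ·               · ─ ·          
                                       
3                   ·                  
                    │                  
4   R       ·       ·                  
            │                          
5       · ─ ·           R              
                                       
6                           B          
Cursor: (1,1)                          
                                       
                                       


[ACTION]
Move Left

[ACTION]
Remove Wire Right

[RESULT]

   0 1 2 3 4 5 6                       
0                                      
                                       
1  [.]  ·           L   · ─ R          
        │                              
2       ·               · ─ ·          
                                       
3                   ·                  
                    │                  
4   R       ·       ·                  
            │                          
5       · ─ ·           R              
                                       
6                           B          
Cursor: (1,0)                          
                                       
                                       


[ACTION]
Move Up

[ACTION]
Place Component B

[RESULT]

   0 1 2 3 4 5 6                       
0  [B]                                 
                                       
1       ·           L   · ─ R          
        │                              
2       ·               · ─ ·          
                                       
3                   ·                  
                    │                  
4   R       ·       ·                  
            │                          
5       · ─ ·           R              
                                       
6                           B          
Cursor: (0,0)                          
                                       
                                       
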